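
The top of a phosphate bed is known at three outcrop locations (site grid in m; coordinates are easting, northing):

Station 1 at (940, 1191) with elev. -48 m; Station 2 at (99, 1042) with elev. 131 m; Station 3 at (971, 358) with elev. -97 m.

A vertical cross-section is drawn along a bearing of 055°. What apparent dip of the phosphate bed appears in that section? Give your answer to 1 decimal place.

Two edge vectors: Station 1→Station 2 = (-841, -149, 179), Station 1→Station 3 = (31, -833, -49).
Normal n = (Station 1→Station 2) × (Station 1→Station 3) = (156408, -35660, 705172).
So ∂z/∂easting = −n_x/n_z = −0.22180 and ∂z/∂northing = −n_y/n_z = 0.05057.
Unit vector along 055° is (sin 55°, cos 55°) = (0.8192, 0.5736).
Slope in that direction = a·(0.8192) + b·(0.5736) = −0.15268.
Apparent dip = arctan|0.15268| = 8.7° (true dip is 12.8°, so apparent ≤ true as expected).

8.7°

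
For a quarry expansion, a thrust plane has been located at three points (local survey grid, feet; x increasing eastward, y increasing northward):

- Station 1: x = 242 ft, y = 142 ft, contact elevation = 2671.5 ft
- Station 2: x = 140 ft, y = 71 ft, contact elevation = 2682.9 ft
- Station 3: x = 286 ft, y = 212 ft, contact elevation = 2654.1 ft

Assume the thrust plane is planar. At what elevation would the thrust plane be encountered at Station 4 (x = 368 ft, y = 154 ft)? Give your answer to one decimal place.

2681.4 ft

Two edge vectors: Station 1→Station 2 = (-102, -71, 11.4), Station 1→Station 3 = (44, 70, -17.4).
Normal n = (Station 1→Station 2) × (Station 1→Station 3) = (437.4, -1273.2, -4016).
So ∂z/∂x = −n_x/n_z = 0.10891 and ∂z/∂y = −n_y/n_z = −0.31703.
Intercept c from Station 1: 2671.5 − 26.36 + 45.02 = 2690.16.
At (368, 154): z = 40.1 − 48.8 + 2690.16 = 2681.4 ft.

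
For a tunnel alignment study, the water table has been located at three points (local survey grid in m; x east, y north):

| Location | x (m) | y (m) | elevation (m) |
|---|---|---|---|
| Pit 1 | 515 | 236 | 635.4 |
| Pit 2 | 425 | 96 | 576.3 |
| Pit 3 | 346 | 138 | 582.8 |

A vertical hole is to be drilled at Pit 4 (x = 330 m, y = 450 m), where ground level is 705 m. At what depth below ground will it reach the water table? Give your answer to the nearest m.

13 m

Let the plane be z = a·x + b·y + c.
Pit 2−Pit 1: −90a − 140b = −59.1;  Pit 3−Pit 1: −169a − 98b = −52.6.
Solving gives a = 0.10594, b = 0.35404.
Then c = 635.4 − a·515 − b·236 = 497.29.
At (330, 450): z_contact = 35.0 + 159.3 + 497.29 = 691.6 m.
Depth below ground = 705 − 691.6 = 13 m.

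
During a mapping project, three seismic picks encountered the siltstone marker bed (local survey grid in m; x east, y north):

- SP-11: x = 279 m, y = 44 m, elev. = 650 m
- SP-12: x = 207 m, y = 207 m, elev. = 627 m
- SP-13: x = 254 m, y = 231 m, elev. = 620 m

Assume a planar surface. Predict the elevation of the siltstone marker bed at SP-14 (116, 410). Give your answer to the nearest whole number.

Two edge vectors: SP-11→SP-12 = (-72, 163, -23), SP-11→SP-13 = (-25, 187, -30).
Normal n = (SP-11→SP-12) × (SP-11→SP-13) = (-589, -1585, -9389).
So ∂z/∂x = −n_x/n_z = −0.06273 and ∂z/∂y = −n_y/n_z = −0.16881.
Intercept c from SP-11: 650 + 17.50 + 7.43 = 674.93.
At (116, 410): z = −7.3 − 69.2 + 674.93 = 598.4 m.

598 m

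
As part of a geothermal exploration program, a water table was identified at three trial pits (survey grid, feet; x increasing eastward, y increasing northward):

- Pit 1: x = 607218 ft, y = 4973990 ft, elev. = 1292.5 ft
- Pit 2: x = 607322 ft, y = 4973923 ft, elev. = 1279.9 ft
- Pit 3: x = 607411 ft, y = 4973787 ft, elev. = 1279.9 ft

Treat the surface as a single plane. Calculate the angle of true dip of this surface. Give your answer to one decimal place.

14.1°

Let the plane be z = a·x + b·y + c.
Pit 2−Pit 1: 104a − 67b = −12.6;  Pit 3−Pit 1: 193a − 203b = −12.6.
Solving gives a = −0.20946, b = −0.13707.
Gradient magnitude |∇z| = √(a² + b²) = √(0.04387 + 0.01879) = 0.25033.
True dip = arctan(0.25033) = 14.1°, dipping toward ENE (azimuth ≈ 057°).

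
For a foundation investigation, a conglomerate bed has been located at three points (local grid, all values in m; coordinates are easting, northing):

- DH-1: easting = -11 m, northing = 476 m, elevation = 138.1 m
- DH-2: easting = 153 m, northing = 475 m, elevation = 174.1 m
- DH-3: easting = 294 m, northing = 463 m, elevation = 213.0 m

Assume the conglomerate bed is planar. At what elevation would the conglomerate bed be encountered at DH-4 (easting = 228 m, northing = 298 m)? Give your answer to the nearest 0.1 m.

316.5 m

Two edge vectors: DH-1→DH-2 = (164, -1, 36), DH-1→DH-3 = (305, -13, 74.9).
Normal n = (DH-1→DH-2) × (DH-1→DH-3) = (393.1, -1303.6, -1827).
So ∂z/∂easting = −n_x/n_z = 0.21516 and ∂z/∂northing = −n_y/n_z = −0.71352.
Intercept c from DH-1: 138.1 + 2.37 + 339.64 = 480.10.
At (228, 298): z = 49.1 − 212.6 + 480.10 = 316.5 m.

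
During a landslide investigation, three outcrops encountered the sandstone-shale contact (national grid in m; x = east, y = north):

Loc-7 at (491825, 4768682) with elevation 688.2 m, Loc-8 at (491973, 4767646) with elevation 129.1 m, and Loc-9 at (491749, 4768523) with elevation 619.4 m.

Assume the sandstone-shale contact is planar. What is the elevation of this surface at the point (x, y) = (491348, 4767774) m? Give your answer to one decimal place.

302.7 m

Let the plane be z = a·x + b·y + c.
Loc-8−Loc-7: 148a − 1036b = −559.1;  Loc-9−Loc-7: −76a − 159b = −68.8.
Solving gives a = −0.172293386, b = 0.515058474.
Then c = 688.2 − a·491825 − b·4768682 = −2370723.68.
At (491348, 4767774): z = −84656.0 + 2455682.4 − 2370723.68 = 302.7 m.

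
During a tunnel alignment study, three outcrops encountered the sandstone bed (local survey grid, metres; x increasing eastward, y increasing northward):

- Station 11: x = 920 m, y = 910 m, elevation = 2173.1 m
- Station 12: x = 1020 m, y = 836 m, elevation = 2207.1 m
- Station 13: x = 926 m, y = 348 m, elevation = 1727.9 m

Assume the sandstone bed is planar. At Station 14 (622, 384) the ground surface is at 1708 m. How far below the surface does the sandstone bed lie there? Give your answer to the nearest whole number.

235 m

Two edge vectors: Station 11→Station 12 = (100, -74, 34), Station 11→Station 13 = (6, -562, -445.2).
Normal n = (Station 11→Station 12) × (Station 11→Station 13) = (52052.8, 44724, -55756).
So ∂z/∂x = −n_x/n_z = 0.93358 and ∂z/∂y = −n_y/n_z = 0.80214.
Intercept c from Station 11: 2173.1 − 858.90 − 729.95 = 584.26.
At (622, 384): z_contact = 580.7 + 308.0 + 584.26 = 1473.0 m.
Depth below ground = 1708 − 1473.0 = 235 m.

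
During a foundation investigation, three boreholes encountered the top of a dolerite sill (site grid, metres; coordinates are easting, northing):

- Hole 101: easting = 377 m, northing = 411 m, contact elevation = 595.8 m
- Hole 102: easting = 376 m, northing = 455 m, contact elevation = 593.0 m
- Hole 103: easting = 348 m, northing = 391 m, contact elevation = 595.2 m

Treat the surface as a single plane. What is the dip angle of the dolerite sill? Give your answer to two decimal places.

5.08°

Two edge vectors: Hole 101→Hole 102 = (-1, 44, -2.8), Hole 101→Hole 103 = (-29, -20, -0.6).
Normal n = (Hole 101→Hole 102) × (Hole 101→Hole 103) = (-82.4, 80.6, 1296).
So ∂z/∂easting = −n_x/n_z = 0.06358 and ∂z/∂northing = −n_y/n_z = −0.06219.
Gradient magnitude |∇z| = √(a² + b²) = √(0.00404 + 0.00387) = 0.08894.
True dip = arctan(0.08894) = 5.08°, dipping toward NW (azimuth ≈ 314°).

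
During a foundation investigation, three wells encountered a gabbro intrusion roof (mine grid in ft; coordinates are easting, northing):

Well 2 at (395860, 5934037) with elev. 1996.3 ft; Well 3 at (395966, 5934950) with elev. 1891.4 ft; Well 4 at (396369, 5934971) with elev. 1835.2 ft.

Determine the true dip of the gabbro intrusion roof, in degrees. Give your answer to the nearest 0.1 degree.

9.5°

Two edge vectors: Well 2→Well 3 = (106, 913, -104.9), Well 2→Well 4 = (509, 934, -161.1).
Normal n = (Well 2→Well 3) × (Well 2→Well 4) = (-49107.7, -36317.5, -365713).
So ∂z/∂easting = −n_x/n_z = −0.13428 and ∂z/∂northing = −n_y/n_z = −0.09931.
Gradient magnitude |∇z| = √(a² + b²) = √(0.01803 + 0.00986) = 0.16701.
True dip = arctan(0.16701) = 9.5°, dipping toward NE (azimuth ≈ 054°).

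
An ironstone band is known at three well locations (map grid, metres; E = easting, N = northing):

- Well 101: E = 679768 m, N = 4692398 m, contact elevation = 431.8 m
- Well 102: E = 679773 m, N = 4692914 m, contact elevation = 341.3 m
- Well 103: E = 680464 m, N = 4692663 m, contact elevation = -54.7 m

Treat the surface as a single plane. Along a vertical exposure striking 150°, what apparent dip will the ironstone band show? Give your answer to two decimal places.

Let the plane be z = a·E + b·N + c.
Well 102−Well 101: 5a + 516b = −90.5;  Well 103−Well 101: 696a + 265b = −486.5.
Solving gives a = −0.63456, b = −0.16924.
Unit vector along 150° is (sin 150°, cos 150°) = (0.5000, -0.8660).
Slope in that direction = a·(0.5000) + b·(-0.8660) = −0.17071.
Apparent dip = arctan|0.17071| = 9.69° (true dip is 33.3°, so apparent ≤ true as expected).

9.69°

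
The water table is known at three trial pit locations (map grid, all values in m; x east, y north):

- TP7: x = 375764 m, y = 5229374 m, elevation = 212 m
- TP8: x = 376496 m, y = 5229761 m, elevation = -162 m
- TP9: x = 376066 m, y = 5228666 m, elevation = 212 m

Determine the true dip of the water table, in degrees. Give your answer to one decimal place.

Two edge vectors: TP7→TP8 = (732, 387, -374), TP7→TP9 = (302, -708, 0).
Normal n = (TP7→TP8) × (TP7→TP9) = (-264792, -112948, -635130).
So ∂z/∂x = −n_x/n_z = −0.41691 and ∂z/∂y = −n_y/n_z = −0.17783.
Gradient magnitude |∇z| = √(a² + b²) = √(0.17381 + 0.03163) = 0.45325.
True dip = arctan(0.45325) = 24.4°, dipping toward ENE (azimuth ≈ 067°).

24.4°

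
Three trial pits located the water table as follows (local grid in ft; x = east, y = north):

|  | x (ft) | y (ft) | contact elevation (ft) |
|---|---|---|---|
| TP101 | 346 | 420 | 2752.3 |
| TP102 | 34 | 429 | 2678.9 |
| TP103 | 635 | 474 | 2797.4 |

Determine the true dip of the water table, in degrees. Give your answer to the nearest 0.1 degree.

23.3°

Two edge vectors: TP101→TP102 = (-312, 9, -73.4), TP101→TP103 = (289, 54, 45.1).
Normal n = (TP101→TP102) × (TP101→TP103) = (4369.5, -7141.4, -19449).
So ∂z/∂x = −n_x/n_z = 0.22466 and ∂z/∂y = −n_y/n_z = −0.36719.
Gradient magnitude |∇z| = √(a² + b²) = √(0.05047 + 0.13483) = 0.43046.
True dip = arctan(0.43046) = 23.3°, dipping toward NNW (azimuth ≈ 329°).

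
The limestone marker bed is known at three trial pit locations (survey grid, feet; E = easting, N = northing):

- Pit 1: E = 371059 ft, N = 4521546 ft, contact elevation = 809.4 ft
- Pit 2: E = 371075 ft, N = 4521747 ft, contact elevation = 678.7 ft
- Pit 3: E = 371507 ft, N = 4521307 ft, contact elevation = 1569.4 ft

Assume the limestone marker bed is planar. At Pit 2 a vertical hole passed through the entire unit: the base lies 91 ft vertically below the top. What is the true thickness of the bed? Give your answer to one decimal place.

Two edge vectors: Pit 1→Pit 2 = (16, 201, -130.7), Pit 1→Pit 3 = (448, -239, 760).
Normal n = (Pit 1→Pit 2) × (Pit 1→Pit 3) = (121522.7, -70713.6, -93872).
So ∂z/∂E = −n_x/n_z = 1.29456 and ∂z/∂N = −n_y/n_z = −0.75330.
|∇z| = √(a²+b²) = 1.49778, so dip δ = arctan(1.49778) = 56.27°.
True thickness = vertical thickness × cos δ = 91 × cos 56.27° = 50.5 ft.

50.5 ft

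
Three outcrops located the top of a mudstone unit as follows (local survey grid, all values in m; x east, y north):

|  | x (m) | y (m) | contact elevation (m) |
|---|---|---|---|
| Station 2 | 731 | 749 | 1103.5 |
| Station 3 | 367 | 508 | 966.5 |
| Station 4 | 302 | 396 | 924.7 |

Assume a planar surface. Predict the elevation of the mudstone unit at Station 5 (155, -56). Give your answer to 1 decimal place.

Two edge vectors: Station 2→Station 3 = (-364, -241, -137), Station 2→Station 4 = (-429, -353, -178.8).
Normal n = (Station 2→Station 3) × (Station 2→Station 4) = (-5270.2, -6310.2, 25103).
So ∂z/∂x = −n_x/n_z = 0.20994 and ∂z/∂y = −n_y/n_z = 0.25137.
Intercept c from Station 2: 1103.5 − 153.47 − 188.28 = 761.75.
At (155, -56): z = 32.5 − 14.1 + 761.75 = 780.2 m.

780.2 m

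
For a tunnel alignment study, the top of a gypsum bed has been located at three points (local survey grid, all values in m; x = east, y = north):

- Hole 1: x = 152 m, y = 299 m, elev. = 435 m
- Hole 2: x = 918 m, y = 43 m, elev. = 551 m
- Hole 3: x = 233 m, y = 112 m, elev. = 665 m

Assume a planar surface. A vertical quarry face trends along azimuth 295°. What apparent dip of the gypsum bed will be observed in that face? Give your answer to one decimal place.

16.7°

Let the plane be z = a·x + b·y + c.
Hole 2−Hole 1: 766a − 256b = 116;  Hole 3−Hole 1: 81a − 187b = 230.
Solving gives a = −0.30356, b = −1.36144.
Unit vector along 295° is (sin 295°, cos 295°) = (-0.9063, 0.4226).
Slope in that direction = a·(-0.9063) + b·(0.4226) = −0.30025.
Apparent dip = arctan|0.30025| = 16.7° (true dip is 54.4°, so apparent ≤ true as expected).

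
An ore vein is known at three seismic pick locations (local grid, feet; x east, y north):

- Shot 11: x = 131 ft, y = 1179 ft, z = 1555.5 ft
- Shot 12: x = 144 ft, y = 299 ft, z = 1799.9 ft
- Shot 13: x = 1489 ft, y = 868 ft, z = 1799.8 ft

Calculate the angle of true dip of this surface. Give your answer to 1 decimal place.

Let the plane be z = a·x + b·y + c.
Shot 12−Shot 11: 13a − 880b = 244.4;  Shot 13−Shot 11: 1358a − 311b = 244.3.
Solving gives a = 0.11669, b = −0.27600.
Gradient magnitude |∇z| = √(a² + b²) = √(0.01362 + 0.07618) = 0.29966.
True dip = arctan(0.29966) = 16.7°, dipping toward NNW (azimuth ≈ 337°).

16.7°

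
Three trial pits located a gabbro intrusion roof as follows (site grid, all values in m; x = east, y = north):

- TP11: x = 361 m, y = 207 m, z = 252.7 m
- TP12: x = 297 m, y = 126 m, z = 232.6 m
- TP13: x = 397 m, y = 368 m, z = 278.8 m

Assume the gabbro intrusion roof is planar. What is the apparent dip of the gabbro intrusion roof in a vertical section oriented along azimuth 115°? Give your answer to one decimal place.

4.8°

Two edge vectors: TP11→TP12 = (-64, -81, -20.1), TP11→TP13 = (36, 161, 26.1).
Normal n = (TP11→TP12) × (TP11→TP13) = (1122, 946.8, -7388).
So ∂z/∂x = −n_x/n_z = 0.15187 and ∂z/∂y = −n_y/n_z = 0.12815.
Unit vector along 115° is (sin 115°, cos 115°) = (0.9063, -0.4226).
Slope in that direction = a·(0.9063) + b·(-0.4226) = 0.08348.
Apparent dip = arctan|0.08348| = 4.8° (true dip is 11.2°, so apparent ≤ true as expected).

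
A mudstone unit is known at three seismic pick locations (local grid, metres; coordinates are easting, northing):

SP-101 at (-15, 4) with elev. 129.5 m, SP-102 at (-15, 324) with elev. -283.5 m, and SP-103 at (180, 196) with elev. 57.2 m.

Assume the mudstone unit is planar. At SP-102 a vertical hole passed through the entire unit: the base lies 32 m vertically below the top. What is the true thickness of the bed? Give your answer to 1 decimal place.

Let the plane be z = a·easting + b·northing + c.
SP-102−SP-101: 0a + 320b = −413;  SP-103−SP-101: 195a + 192b = −72.3.
Solving gives a = 0.90000, b = −1.29062.
|∇z| = √(a²+b²) = 1.57344, so dip δ = arctan(1.57344) = 57.56°.
True thickness = vertical thickness × cos δ = 32 × cos 57.56° = 17.2 m.

17.2 m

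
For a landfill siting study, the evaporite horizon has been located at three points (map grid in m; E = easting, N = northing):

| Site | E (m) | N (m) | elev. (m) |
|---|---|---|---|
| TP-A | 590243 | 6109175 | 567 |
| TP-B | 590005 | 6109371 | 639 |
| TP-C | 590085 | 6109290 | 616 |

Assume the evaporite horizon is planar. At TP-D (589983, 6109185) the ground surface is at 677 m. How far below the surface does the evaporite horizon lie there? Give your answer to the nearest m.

15 m

Let the plane be z = a·E + b·N + c.
TP-B−TP-A: −238a + 196b = 72;  TP-C−TP-A: −158a + 115b = 49.
Solving gives a = −0.36798221, b = −0.07948860.
Then c = 567 − a·590243 − b·6109175 = 703375.72.
At (589983, 6109185): z_contact = −217103.2 − 485610.6 + 703375.72 = 661.9 m.
Depth below ground = 677 − 661.9 = 15 m.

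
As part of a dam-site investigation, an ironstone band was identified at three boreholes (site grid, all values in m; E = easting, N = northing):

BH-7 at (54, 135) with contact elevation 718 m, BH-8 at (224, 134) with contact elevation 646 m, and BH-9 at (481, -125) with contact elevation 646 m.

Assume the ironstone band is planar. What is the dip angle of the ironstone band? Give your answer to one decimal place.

Two edge vectors: BH-7→BH-8 = (170, -1, -72), BH-7→BH-9 = (427, -260, -72).
Normal n = (BH-7→BH-8) × (BH-7→BH-9) = (-18648, -18504, -43773).
So ∂z/∂E = −n_x/n_z = −0.42602 and ∂z/∂N = −n_y/n_z = −0.42273.
Gradient magnitude |∇z| = √(a² + b²) = √(0.18149 + 0.17870) = 0.60016.
True dip = arctan(0.60016) = 31.0°, dipping toward NE (azimuth ≈ 045°).

31.0°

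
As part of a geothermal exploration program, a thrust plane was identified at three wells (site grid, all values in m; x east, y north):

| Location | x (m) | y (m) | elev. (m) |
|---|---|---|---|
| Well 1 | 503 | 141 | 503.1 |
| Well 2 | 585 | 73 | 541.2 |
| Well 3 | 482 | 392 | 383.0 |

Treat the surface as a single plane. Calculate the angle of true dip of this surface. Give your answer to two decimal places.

Two edge vectors: Well 1→Well 2 = (82, -68, 38.1), Well 1→Well 3 = (-21, 251, -120.1).
Normal n = (Well 1→Well 2) × (Well 1→Well 3) = (-1396.3, 9048.1, 19154).
So ∂z/∂x = −n_x/n_z = 0.07290 and ∂z/∂y = −n_y/n_z = −0.47239.
Gradient magnitude |∇z| = √(a² + b²) = √(0.00531 + 0.22315) = 0.47798.
True dip = arctan(0.47798) = 25.55°, dipping toward N (azimuth ≈ 351°).

25.55°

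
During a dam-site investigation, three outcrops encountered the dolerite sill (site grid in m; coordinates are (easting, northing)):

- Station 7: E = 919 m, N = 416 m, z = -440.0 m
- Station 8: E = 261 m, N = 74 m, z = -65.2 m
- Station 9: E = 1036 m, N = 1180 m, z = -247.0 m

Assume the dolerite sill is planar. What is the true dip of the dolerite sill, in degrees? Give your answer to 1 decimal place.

Let the plane be z = a·E + b·N + c.
Station 8−Station 7: −658a − 342b = 374.8;  Station 9−Station 7: 117a + 764b = 193.
Solving gives a = −0.76152, b = 0.36924.
Gradient magnitude |∇z| = √(a² + b²) = √(0.57991 + 0.13634) = 0.84631.
True dip = arctan(0.84631) = 40.2°, dipping toward ESE (azimuth ≈ 116°).

40.2°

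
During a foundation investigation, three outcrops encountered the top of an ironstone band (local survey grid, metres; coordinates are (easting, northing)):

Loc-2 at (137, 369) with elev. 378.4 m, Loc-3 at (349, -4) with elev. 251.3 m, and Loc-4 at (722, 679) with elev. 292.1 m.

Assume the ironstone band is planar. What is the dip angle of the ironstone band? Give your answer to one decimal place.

Two edge vectors: Loc-2→Loc-3 = (212, -373, -127.1), Loc-2→Loc-4 = (585, 310, -86.3).
Normal n = (Loc-2→Loc-3) × (Loc-2→Loc-4) = (71590.9, -56057.9, 283925).
So ∂z/∂E = −n_x/n_z = −0.25215 and ∂z/∂N = −n_y/n_z = 0.19744.
Gradient magnitude |∇z| = √(a² + b²) = √(0.06358 + 0.03898) = 0.32025.
True dip = arctan(0.32025) = 17.8°, dipping toward SE (azimuth ≈ 128°).

17.8°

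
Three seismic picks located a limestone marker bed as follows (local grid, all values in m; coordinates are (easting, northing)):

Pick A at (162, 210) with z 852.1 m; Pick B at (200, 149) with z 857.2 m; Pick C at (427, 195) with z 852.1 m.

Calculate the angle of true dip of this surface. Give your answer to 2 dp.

Two edge vectors: Pick A→Pick B = (38, -61, 5.1), Pick A→Pick C = (265, -15, 0).
Normal n = (Pick A→Pick B) × (Pick A→Pick C) = (76.5, 1351.5, 15595).
So ∂z/∂E = −n_x/n_z = −0.00491 and ∂z/∂N = −n_y/n_z = −0.08666.
Gradient magnitude |∇z| = √(a² + b²) = √(0.00002 + 0.00751) = 0.08680.
True dip = arctan(0.08680) = 4.96°, dipping toward N (azimuth ≈ 003°).

4.96°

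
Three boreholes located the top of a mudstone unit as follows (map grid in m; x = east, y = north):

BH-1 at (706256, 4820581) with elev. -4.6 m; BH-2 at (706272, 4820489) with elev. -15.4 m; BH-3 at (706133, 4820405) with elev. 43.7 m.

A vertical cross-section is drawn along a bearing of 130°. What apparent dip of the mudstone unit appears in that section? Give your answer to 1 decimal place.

20.3°

Let the plane be z = a·x + b·y + c.
BH-2−BH-1: 16a − 92b = −10.8;  BH-3−BH-1: −123a − 176b = 48.3.
Solving gives a = −0.44894, b = 0.03932.
Unit vector along 130° is (sin 130°, cos 130°) = (0.7660, -0.6428).
Slope in that direction = a·(0.7660) + b·(-0.6428) = −0.36918.
Apparent dip = arctan|0.36918| = 20.3° (true dip is 24.3°, so apparent ≤ true as expected).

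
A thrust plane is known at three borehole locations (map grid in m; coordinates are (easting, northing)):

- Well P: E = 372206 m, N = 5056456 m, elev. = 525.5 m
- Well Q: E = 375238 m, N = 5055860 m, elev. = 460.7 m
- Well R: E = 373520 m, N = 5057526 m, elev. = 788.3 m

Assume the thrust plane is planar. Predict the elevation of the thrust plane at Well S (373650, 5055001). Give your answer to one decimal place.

Two edge vectors: Well P→Well Q = (3032, -596, -64.8), Well P→Well R = (1314, 1070, 262.8).
Normal n = (Well P→Well Q) × (Well P→Well R) = (-87292.8, -881956.8, 4027384).
So ∂z/∂E = −n_x/n_z = 0.021674814 and ∂z/∂N = −n_y/n_z = 0.218989994.
Intercept c from Well P: 525.5 − 8067.50 − 1107313.27 = −1114855.27.
At (373650, 5055001): z = 8098.8 + 1106994.6 − 1114855.27 = 238.2 m.

238.2 m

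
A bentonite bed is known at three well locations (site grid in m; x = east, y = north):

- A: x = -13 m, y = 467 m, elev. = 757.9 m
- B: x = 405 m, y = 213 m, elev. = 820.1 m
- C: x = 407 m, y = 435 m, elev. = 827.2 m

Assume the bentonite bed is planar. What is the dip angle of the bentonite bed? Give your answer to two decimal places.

Two edge vectors: A→B = (418, -254, 62.2), A→C = (420, -32, 69.3).
Normal n = (A→B) × (A→C) = (-15611.8, -2843.4, 93304).
So ∂z/∂x = −n_x/n_z = 0.16732 and ∂z/∂y = −n_y/n_z = 0.03047.
Gradient magnitude |∇z| = √(a² + b²) = √(0.02800 + 0.00093) = 0.17007.
True dip = arctan(0.17007) = 9.65°, dipping toward W (azimuth ≈ 260°).

9.65°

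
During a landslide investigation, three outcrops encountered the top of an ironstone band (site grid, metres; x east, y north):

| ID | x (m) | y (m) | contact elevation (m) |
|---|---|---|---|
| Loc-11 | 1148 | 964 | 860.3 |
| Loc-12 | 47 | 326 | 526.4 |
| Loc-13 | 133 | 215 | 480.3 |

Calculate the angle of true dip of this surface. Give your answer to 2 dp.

24.27°

Let the plane be z = a·x + b·y + c.
Loc-12−Loc-11: −1101a − 638b = −333.9;  Loc-13−Loc-11: −1015a − 749b = −380.
Solving gives a = 0.04321, b = 0.44879.
Gradient magnitude |∇z| = √(a² + b²) = √(0.00187 + 0.20141) = 0.45087.
True dip = arctan(0.45087) = 24.27°, dipping toward S (azimuth ≈ 185°).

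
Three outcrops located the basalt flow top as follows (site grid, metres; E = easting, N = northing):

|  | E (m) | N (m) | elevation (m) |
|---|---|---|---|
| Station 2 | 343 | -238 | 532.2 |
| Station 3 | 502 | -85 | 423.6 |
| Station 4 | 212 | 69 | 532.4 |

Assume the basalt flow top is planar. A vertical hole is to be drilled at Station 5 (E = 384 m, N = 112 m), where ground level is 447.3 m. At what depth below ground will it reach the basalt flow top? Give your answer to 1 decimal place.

Let the plane be z = a·E + b·N + c.
Station 3−Station 2: 159a + 153b = −108.6;  Station 4−Station 2: −131a + 307b = 0.2.
Solving gives a = −0.48465, b = −0.20615.
Then c = 532.2 − a·343 − b·-238 = 649.37.
At (384, 112): z_contact = −186.10 − 23.09 + 649.37 = 440.18 m.
Depth below ground = 447.3 − 440.18 = 7.1 m.

7.1 m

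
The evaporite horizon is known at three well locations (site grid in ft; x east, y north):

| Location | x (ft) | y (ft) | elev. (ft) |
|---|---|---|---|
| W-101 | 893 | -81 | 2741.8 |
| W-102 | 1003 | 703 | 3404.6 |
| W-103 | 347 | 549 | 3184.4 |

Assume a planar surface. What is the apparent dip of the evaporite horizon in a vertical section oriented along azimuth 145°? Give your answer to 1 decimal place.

30.7°

Let the plane be z = a·x + b·y + c.
W-102−W-101: 110a + 784b = 662.8;  W-103−W-101: −546a + 630b = 442.6.
Solving gives a = 0.14188, b = 0.82550.
Unit vector along 145° is (sin 145°, cos 145°) = (0.5736, -0.8192).
Slope in that direction = a·(0.5736) + b·(-0.8192) = −0.59483.
Apparent dip = arctan|0.59483| = 30.7° (true dip is 39.9°, so apparent ≤ true as expected).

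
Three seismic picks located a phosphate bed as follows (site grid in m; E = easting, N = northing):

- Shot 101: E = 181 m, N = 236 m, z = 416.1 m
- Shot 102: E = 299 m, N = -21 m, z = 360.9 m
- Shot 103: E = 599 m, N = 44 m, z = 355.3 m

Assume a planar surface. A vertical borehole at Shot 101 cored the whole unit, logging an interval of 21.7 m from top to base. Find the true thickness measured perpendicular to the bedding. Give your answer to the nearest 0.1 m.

21.3 m

Let the plane be z = a·E + b·N + c.
Shot 102−Shot 101: 118a − 257b = −55.2;  Shot 103−Shot 101: 418a − 192b = −60.8.
Solving gives a = −0.05930, b = 0.18756.
|∇z| = √(a²+b²) = 0.19671, so dip δ = arctan(0.19671) = 11.13°.
True thickness = vertical thickness × cos δ = 21.7 × cos 11.13° = 21.3 m.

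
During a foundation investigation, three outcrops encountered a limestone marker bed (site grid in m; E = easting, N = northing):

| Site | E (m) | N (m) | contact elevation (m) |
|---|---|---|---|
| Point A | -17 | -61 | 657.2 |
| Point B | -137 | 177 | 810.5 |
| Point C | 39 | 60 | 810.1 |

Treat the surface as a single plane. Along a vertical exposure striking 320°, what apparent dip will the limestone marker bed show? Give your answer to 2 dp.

18.21°

Two edge vectors: Point A→Point B = (-120, 238, 153.3), Point A→Point C = (56, 121, 152.9).
Normal n = (Point A→Point B) × (Point A→Point C) = (17840.9, 26932.8, -27848).
So ∂z/∂E = −n_x/n_z = 0.64065 and ∂z/∂N = −n_y/n_z = 0.96714.
Unit vector along 320° is (sin 320°, cos 320°) = (-0.6428, 0.7660).
Slope in that direction = a·(-0.6428) + b·(0.7660) = 0.32907.
Apparent dip = arctan|0.32907| = 18.21° (true dip is 49.2°, so apparent ≤ true as expected).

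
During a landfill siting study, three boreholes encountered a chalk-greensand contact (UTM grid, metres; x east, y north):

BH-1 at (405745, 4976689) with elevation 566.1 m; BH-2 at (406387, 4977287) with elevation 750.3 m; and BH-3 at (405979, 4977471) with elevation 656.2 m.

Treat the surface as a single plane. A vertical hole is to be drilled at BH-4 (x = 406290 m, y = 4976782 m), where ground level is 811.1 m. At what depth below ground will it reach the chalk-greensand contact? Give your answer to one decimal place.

105.5 m

Two edge vectors: BH-1→BH-2 = (642, 598, 184.2), BH-1→BH-3 = (234, 782, 90.1).
Normal n = (BH-1→BH-2) × (BH-1→BH-3) = (-90164.6, -14741.4, 362112).
So ∂z/∂x = −n_x/n_z = 0.248996443 and ∂z/∂y = −n_y/n_z = 0.040709504.
Intercept c from BH-1: 566.1 − 101029.06 − 202598.54 = −303061.50.
At (406290, 4976782): z_contact = 101164.76 + 202602.33 − 303061.50 = 705.59 m.
Depth below ground = 811.1 − 705.59 = 105.5 m.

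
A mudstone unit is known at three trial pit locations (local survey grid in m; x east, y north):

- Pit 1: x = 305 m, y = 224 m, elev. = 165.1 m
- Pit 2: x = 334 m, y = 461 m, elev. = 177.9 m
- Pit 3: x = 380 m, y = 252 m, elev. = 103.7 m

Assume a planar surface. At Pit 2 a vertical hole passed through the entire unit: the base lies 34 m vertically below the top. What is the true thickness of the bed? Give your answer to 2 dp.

25.35 m

Two edge vectors: Pit 1→Pit 2 = (29, 237, 12.8), Pit 1→Pit 3 = (75, 28, -61.4).
Normal n = (Pit 1→Pit 2) × (Pit 1→Pit 3) = (-14910.2, 2740.6, -16963).
So ∂z/∂x = −n_x/n_z = −0.87898 and ∂z/∂y = −n_y/n_z = 0.16156.
|∇z| = √(a²+b²) = 0.89371, so dip δ = arctan(0.89371) = 41.79°.
True thickness = vertical thickness × cos δ = 34 × cos 41.79° = 25.35 m.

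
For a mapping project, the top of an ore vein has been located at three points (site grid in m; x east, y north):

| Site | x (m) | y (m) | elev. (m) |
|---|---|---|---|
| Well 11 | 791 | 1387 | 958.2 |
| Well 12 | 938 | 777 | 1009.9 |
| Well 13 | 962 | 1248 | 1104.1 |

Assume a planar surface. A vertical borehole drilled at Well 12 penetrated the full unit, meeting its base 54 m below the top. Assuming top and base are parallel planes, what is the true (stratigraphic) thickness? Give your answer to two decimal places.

38.43 m

Let the plane be z = a·x + b·y + c.
Well 12−Well 11: 147a − 610b = 51.7;  Well 13−Well 11: 171a − 139b = 145.9.
Solving gives a = 0.97539, b = 0.15030.
|∇z| = √(a²+b²) = 0.98690, so dip δ = arctan(0.98690) = 44.62°.
True thickness = vertical thickness × cos δ = 54 × cos 44.62° = 38.43 m.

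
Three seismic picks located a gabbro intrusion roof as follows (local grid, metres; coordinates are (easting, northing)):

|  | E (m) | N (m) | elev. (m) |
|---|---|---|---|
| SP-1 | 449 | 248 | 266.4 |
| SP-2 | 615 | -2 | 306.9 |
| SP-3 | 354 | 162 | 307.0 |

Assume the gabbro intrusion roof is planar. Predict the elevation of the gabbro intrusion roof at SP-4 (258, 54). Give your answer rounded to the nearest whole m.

354 m

Two edge vectors: SP-1→SP-2 = (166, -250, 40.5), SP-1→SP-3 = (-95, -86, 40.6).
Normal n = (SP-1→SP-2) × (SP-1→SP-3) = (-6667, -10587.1, -38026).
So ∂z/∂E = −n_x/n_z = −0.17533 and ∂z/∂N = −n_y/n_z = −0.27842.
Intercept c from SP-1: 266.4 + 78.72 + 69.05 = 414.17.
At (258, 54): z = −45.2 − 15.0 + 414.17 = 353.9 m.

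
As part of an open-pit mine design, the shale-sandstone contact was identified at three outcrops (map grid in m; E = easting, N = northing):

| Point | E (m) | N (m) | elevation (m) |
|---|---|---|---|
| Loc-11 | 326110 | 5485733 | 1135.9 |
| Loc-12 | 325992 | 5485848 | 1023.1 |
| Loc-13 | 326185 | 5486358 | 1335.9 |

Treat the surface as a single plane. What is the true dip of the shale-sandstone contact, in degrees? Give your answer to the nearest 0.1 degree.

Two edge vectors: Loc-11→Loc-12 = (-118, 115, -112.8), Loc-11→Loc-13 = (75, 625, 200).
Normal n = (Loc-11→Loc-12) × (Loc-11→Loc-13) = (93500, 15140, -82375).
So ∂z/∂E = −n_x/n_z = 1.13505 and ∂z/∂N = −n_y/n_z = 0.18379.
Gradient magnitude |∇z| = √(a² + b²) = √(1.28835 + 0.03378) = 1.14984.
True dip = arctan(1.14984) = 49.0°, dipping toward W (azimuth ≈ 261°).

49.0°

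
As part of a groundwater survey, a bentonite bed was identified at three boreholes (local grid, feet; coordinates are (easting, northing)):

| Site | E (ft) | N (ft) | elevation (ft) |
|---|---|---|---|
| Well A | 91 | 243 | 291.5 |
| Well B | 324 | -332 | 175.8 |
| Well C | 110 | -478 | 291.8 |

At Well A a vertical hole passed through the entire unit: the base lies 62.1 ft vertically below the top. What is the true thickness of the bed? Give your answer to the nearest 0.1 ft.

Let the plane be z = a·E + b·N + c.
Well B−Well A: 233a − 575b = −115.7;  Well C−Well A: 19a − 721b = 0.3.
Solving gives a = −0.53220, b = −0.01444.
|∇z| = √(a²+b²) = 0.53240, so dip δ = arctan(0.53240) = 28.03°.
True thickness = vertical thickness × cos δ = 62.1 × cos 28.03° = 54.8 ft.

54.8 ft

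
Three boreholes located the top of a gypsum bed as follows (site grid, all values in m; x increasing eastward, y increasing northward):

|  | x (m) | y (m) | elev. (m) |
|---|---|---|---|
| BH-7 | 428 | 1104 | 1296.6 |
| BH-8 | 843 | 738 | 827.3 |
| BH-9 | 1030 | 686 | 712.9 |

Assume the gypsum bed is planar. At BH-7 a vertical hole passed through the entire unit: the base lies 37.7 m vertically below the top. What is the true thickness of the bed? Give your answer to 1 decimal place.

27.5 m

Two edge vectors: BH-7→BH-8 = (415, -366, -469.3), BH-7→BH-9 = (602, -418, -583.7).
Normal n = (BH-7→BH-8) × (BH-7→BH-9) = (17466.8, -40283.1, 46862).
So ∂z/∂x = −n_x/n_z = −0.37273 and ∂z/∂y = −n_y/n_z = 0.85961.
|∇z| = √(a²+b²) = 0.93694, so dip δ = arctan(0.93694) = 43.14°.
True thickness = vertical thickness × cos δ = 37.7 × cos 43.14° = 27.5 m.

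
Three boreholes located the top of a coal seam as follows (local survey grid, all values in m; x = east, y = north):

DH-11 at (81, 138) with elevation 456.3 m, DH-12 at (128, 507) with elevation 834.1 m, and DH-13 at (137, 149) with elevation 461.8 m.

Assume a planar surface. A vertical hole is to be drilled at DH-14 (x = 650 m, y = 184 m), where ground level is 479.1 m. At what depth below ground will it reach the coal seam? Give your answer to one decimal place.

Two edge vectors: DH-11→DH-12 = (47, 369, 377.8), DH-11→DH-13 = (56, 11, 5.5).
Normal n = (DH-11→DH-12) × (DH-11→DH-13) = (-2126.3, 20898.3, -20147).
So ∂z/∂x = −n_x/n_z = −0.10554 and ∂z/∂y = −n_y/n_z = 1.03729.
Intercept c from DH-11: 456.3 + 8.55 − 143.15 = 321.70.
At (650, 184): z_contact = −68.60 + 190.86 + 321.70 = 443.96 m.
Depth below ground = 479.1 − 443.96 = 35.1 m.

35.1 m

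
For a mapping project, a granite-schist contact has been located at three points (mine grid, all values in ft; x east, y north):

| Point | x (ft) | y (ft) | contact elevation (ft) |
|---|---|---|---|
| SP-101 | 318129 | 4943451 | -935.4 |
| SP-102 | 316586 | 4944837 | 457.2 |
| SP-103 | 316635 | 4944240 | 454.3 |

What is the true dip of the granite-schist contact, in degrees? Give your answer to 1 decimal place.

44.2°

Let the plane be z = a·x + b·y + c.
SP-102−SP-101: −1543a + 1386b = 1392.6;  SP-103−SP-101: −1494a + 789b = 1389.7.
Solving gives a = −0.96965, b = −0.07473.
Gradient magnitude |∇z| = √(a² + b²) = √(0.94023 + 0.00558) = 0.97253.
True dip = arctan(0.97253) = 44.2°, dipping toward E (azimuth ≈ 086°).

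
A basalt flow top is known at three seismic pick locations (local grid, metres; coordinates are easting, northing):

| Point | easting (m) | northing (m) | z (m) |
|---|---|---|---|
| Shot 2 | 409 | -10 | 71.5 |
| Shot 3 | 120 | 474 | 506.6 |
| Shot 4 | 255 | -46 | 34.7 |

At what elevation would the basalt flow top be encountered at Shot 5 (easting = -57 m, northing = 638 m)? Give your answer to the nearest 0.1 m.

Let the plane be z = a·easting + b·northing + c.
Shot 3−Shot 2: −289a + 484b = 435.1;  Shot 4−Shot 2: −154a − 36b = −36.8.
Solving gives a = 0.02528, b = 0.91406.
Then c = 71.5 − a·409 − b·-10 = 70.30.
At (-57, 638): z = −1.4 + 583.2 + 70.30 = 652.0 m.

652.0 m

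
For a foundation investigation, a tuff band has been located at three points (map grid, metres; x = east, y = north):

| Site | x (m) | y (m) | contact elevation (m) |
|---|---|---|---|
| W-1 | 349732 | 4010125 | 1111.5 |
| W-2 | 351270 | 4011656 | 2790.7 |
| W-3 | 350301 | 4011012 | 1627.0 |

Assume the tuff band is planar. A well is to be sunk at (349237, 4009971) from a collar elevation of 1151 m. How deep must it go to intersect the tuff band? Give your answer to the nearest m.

692 m

Let the plane be z = a·x + b·y + c.
W-2−W-1: 1538a + 1531b = 1679.2;  W-3−W-1: 569a + 887b = 515.5.
Solving gives a = 1.42013134, b = −0.32982495.
Then c = 1111.5 − a·349732 − b·4010125 = 827085.41.
At (349237, 4009971): z_contact = 495962.4 − 1322588.5 + 827085.41 = 459.3 m.
Depth below ground = 1151 − 459.3 = 692 m.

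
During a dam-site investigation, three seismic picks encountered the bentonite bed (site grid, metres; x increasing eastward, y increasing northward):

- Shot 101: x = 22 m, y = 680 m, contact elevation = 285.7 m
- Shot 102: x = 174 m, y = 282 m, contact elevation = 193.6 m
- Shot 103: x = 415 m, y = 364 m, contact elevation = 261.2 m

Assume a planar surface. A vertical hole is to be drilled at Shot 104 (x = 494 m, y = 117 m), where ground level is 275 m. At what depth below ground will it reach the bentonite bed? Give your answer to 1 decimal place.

73.7 m

Let the plane be z = a·x + b·y + c.
Shot 102−Shot 101: 152a − 398b = −92.1;  Shot 103−Shot 101: 393a − 316b = −24.5.
Solving gives a = 0.17856, b = 0.29960.
Then c = 285.7 − a·22 − b·680 = 78.04.
At (494, 117): z_contact = 88.21 + 35.05 + 78.04 = 201.30 m.
Depth below ground = 275 − 201.30 = 73.7 m.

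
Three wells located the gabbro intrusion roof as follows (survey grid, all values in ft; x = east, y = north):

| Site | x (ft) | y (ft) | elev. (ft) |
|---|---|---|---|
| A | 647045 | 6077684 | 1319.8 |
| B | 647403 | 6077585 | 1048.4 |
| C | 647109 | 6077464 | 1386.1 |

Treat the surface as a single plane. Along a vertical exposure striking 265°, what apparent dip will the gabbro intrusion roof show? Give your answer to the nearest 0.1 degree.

43.9°

Let the plane be z = a·x + b·y + c.
B−A: 358a − 99b = −271.4;  C−A: 64a − 220b = 66.3.
Solving gives a = −0.91505, b = −0.56756.
Unit vector along 265° is (sin 265°, cos 265°) = (-0.9962, -0.0872).
Slope in that direction = a·(-0.9962) + b·(-0.0872) = 0.96104.
Apparent dip = arctan|0.96104| = 43.9° (true dip is 47.1°, so apparent ≤ true as expected).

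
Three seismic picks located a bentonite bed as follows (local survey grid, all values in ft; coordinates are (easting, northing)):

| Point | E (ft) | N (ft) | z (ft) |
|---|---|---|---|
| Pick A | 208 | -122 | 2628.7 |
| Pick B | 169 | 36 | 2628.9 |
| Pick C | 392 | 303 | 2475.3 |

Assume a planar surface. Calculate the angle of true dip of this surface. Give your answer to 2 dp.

Let the plane be z = a·E + b·N + c.
Pick B−Pick A: −39a + 158b = 0.2;  Pick C−Pick A: 184a + 425b = −153.4.
Solving gives a = −0.53283, b = −0.13026.
Gradient magnitude |∇z| = √(a² + b²) = √(0.28391 + 0.01697) = 0.54852.
True dip = arctan(0.54852) = 28.75°, dipping toward ENE (azimuth ≈ 076°).

28.75°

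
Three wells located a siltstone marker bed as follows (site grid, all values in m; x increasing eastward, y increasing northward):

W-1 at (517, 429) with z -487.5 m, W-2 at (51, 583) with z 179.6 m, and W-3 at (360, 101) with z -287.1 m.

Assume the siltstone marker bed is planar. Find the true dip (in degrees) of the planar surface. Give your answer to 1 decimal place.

54.7°

Two edge vectors: W-1→W-2 = (-466, 154, 667.1), W-1→W-3 = (-157, -328, 200.4).
Normal n = (W-1→W-2) × (W-1→W-3) = (249670.4, -11348.3, 177026).
So ∂z/∂x = −n_x/n_z = −1.41036 and ∂z/∂y = −n_y/n_z = 0.06411.
Gradient magnitude |∇z| = √(a² + b²) = √(1.98912 + 0.00411) = 1.41182.
True dip = arctan(1.41182) = 54.7°, dipping toward E (azimuth ≈ 093°).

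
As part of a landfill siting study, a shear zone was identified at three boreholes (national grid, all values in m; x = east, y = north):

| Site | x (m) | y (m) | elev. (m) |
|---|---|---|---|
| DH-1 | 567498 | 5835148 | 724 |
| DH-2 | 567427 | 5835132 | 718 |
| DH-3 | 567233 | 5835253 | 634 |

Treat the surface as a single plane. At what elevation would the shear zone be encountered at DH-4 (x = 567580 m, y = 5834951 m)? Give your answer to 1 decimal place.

Two edge vectors: DH-1→DH-2 = (-71, -16, -6), DH-1→DH-3 = (-265, 105, -90).
Normal n = (DH-1→DH-2) × (DH-1→DH-3) = (2070, -4800, -11695).
So ∂z/∂x = −n_x/n_z = 0.176998717 and ∂z/∂y = −n_y/n_z = −0.410431808.
Intercept c from DH-1: 724 − 100446.42 + 2394930.35 = 2295207.93.
At (567580, 5834951): z = 100460.9 − 2394849.5 + 2295207.93 = 819.4 m.

819.4 m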